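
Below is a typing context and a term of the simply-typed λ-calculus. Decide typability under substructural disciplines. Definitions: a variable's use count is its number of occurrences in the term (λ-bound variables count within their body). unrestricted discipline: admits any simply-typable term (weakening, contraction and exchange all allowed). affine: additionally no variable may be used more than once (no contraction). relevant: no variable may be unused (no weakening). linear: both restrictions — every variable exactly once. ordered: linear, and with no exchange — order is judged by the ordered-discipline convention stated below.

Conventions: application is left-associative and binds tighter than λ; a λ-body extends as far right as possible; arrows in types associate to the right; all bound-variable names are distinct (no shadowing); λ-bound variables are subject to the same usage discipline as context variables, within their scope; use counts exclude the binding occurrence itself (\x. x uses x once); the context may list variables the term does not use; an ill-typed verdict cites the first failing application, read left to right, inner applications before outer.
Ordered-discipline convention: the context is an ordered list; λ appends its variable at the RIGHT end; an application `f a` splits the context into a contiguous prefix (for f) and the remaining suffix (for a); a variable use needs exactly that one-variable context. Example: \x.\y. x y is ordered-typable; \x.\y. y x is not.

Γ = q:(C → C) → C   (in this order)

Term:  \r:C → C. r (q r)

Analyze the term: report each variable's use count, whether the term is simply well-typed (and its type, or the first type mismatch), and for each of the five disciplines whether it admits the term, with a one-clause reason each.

variable uses: q ×1; r (λ-bound) ×2
order of uses: r, q, r
typing: the term checks, with type (C → C) → C
ordered ✗ (needs contraction — r ×2)
linear ✗ (needs contraction — r ×2)
affine ✗ (needs contraction — r ×2)
relevant ✓ (at least one use each (q, r))
unrestricted ✓ (type-checks ((C → C) → C) and nothing is barred)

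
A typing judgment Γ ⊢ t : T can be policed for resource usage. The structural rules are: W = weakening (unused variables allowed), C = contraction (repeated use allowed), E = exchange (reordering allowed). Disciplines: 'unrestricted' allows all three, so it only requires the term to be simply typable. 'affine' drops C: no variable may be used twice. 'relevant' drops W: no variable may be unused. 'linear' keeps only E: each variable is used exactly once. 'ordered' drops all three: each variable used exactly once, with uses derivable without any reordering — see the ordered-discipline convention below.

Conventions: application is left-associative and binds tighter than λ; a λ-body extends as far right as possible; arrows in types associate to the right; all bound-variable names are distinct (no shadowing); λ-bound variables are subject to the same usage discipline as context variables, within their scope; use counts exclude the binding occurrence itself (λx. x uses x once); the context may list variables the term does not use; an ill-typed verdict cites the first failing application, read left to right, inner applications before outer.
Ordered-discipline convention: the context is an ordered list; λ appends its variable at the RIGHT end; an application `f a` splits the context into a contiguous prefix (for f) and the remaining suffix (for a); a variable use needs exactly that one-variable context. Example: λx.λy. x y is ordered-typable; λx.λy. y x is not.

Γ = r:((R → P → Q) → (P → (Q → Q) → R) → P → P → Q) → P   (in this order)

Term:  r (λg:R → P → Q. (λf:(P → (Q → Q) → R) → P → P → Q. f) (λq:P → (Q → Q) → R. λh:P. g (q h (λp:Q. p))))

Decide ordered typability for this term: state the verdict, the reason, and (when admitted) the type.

yes — r, g, f, q, h, p once each; derivable with no W/C/E; term : P
variable uses: r: 1, g (bound): 1, f (bound): 1, q (bound): 1, h (bound): 1, p (bound): 1
order of uses: r, f, g, q, h, p
typing: well-typed at P
across the five disciplines: ordered ✓; linear ✓; affine ✓; relevant ✓; unrestricted ✓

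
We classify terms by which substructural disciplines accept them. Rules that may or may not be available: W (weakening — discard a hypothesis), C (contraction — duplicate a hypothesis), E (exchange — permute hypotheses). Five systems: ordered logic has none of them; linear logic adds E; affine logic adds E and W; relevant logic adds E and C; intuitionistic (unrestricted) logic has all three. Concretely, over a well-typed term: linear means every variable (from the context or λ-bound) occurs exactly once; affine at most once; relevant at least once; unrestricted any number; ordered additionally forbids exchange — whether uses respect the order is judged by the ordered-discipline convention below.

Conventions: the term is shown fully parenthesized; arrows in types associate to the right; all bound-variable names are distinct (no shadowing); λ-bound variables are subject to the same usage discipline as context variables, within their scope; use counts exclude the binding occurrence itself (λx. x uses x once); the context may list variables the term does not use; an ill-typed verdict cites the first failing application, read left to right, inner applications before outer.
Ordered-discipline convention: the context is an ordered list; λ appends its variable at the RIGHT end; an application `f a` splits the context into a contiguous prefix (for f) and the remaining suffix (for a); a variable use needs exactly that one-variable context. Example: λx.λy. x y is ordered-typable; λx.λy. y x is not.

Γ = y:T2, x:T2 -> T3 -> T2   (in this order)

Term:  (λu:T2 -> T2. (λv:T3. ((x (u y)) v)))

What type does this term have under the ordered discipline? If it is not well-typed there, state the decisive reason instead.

not well-typed under ordered — no contiguous prefix/suffix split fits x, u, y, v
use counts: y: 1×; x: 1×; u (λ-bound): 1×; v (λ-bound): 1×
left-to-right use order: x, u, y, v
typing: well-typed at (T2 -> T2) -> T3 -> T2
across the five disciplines: ordered ✗ | linear ✓ | affine ✓ | relevant ✓ | unrestricted ✓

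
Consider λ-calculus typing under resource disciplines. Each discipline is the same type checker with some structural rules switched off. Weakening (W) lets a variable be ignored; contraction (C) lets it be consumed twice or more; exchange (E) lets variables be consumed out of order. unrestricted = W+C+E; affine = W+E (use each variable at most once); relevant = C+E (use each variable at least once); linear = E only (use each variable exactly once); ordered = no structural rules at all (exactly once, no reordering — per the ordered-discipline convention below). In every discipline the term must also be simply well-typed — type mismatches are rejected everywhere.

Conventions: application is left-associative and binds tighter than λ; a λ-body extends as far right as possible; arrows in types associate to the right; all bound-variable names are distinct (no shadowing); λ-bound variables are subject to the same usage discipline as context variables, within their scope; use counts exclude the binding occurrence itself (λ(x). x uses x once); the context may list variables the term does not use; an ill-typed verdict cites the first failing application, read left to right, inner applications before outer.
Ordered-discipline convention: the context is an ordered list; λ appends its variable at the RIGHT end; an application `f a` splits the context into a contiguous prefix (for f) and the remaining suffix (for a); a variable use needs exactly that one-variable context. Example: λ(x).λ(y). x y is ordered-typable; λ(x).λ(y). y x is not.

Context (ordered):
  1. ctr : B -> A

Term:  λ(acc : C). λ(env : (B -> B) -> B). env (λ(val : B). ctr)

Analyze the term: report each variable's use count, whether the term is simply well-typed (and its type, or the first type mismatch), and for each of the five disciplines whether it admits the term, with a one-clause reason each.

variable uses: ctr: 1×, acc [bound]: 0×, env [bound]: 1×, val [bound]: 0×
order of uses: env, ctr
typing: ill-typed: argument of type B -> B -> A where B -> B is required
ordered ✗ (fails simple typing)
linear ✗ (a type mismatch blocks all five)
affine ✗ (the type mismatch rejects it)
relevant ✗ (not simply typable)
unrestricted ✗ (fails simple typing)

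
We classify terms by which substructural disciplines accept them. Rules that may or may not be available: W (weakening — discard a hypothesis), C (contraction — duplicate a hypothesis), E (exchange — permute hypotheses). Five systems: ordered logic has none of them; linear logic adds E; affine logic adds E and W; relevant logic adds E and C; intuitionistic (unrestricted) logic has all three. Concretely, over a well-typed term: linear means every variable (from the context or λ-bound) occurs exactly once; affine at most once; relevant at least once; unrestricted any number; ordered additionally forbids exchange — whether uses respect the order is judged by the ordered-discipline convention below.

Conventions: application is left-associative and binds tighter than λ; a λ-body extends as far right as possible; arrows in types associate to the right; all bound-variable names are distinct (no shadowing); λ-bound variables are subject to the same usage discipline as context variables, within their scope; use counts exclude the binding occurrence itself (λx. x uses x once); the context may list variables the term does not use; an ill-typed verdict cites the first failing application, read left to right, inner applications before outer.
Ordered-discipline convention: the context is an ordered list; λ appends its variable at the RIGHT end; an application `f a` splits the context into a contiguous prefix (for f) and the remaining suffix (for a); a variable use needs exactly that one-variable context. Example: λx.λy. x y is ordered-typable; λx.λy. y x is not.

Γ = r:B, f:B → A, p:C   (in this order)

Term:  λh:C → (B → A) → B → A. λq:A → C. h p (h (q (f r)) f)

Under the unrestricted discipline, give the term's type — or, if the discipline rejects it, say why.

term : (C → (B → A) → B → A) → (A → C) → B → A
variable uses: r: 1×; f: 2×; p: 1×; h [bound]: 2×; q [bound]: 1×
left-to-right use order: h, p, h, q, f, r, f
typing: well-typed at (C → (B → A) → B → A) → (A → C) → B → A
all disciplines: ordered ✗ · linear ✗ · affine ✗ · relevant ✓ · unrestricted ✓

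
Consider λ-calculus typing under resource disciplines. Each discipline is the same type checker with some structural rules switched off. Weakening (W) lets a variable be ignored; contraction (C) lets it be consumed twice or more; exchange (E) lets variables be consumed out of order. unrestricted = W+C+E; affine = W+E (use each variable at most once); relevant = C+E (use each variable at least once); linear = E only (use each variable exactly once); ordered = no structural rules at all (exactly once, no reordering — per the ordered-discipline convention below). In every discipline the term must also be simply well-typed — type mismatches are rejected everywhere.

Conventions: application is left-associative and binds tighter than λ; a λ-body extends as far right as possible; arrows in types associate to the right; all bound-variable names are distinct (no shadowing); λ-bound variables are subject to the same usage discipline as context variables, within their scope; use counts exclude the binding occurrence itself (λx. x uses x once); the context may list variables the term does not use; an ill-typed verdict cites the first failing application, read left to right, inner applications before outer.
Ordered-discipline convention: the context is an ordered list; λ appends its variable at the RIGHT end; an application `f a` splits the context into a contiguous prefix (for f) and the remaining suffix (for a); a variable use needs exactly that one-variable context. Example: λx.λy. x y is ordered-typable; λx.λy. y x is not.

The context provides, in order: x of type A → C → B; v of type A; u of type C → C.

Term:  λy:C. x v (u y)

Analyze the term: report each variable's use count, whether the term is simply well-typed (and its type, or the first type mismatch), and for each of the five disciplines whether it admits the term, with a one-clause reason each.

counts: x=1; v=1; u=1; y (λ-bound)=1
uses in reading order: x, v, u, y
typing: the term checks, with type C → B
ordered: ✓, single-use (x, v, u, y), ordered derivation ok
linear: ✓, each of x, v, u, y used exactly once
affine: ✓, at most one use each (x, v, u, y)
relevant: ✓, every one of x, v, u, y appears
unrestricted: ✓, type-checks (C → B) and nothing is barred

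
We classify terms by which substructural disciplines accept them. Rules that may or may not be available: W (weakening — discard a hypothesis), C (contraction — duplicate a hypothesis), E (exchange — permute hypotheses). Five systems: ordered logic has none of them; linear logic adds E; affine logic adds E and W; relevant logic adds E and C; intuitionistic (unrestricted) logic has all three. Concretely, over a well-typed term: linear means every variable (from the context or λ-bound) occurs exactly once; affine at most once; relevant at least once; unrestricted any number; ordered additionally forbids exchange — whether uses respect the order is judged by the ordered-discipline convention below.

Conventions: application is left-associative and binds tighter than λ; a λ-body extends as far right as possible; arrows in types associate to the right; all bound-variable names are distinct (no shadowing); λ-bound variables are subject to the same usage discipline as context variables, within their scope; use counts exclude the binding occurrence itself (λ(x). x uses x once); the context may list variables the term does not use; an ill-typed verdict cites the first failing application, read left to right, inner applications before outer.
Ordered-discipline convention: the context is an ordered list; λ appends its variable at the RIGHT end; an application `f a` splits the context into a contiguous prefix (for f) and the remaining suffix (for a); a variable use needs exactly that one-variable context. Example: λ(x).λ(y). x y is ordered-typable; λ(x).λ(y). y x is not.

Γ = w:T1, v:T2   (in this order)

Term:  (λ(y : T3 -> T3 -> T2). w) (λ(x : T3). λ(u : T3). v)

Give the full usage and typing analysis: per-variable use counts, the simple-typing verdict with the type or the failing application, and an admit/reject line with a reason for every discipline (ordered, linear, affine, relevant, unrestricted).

variable uses: w=1, v=1, y (λ-bound)=0, x (λ-bound)=0, u (λ-bound)=0
uses in reading order: w, v
typing: well-typed at T1
ordered: ✗, unused: y, x, u — weakening required
linear: ✗, unused: y, x, u — weakening required
affine: ✓, none of w, v, y, x, u used more than once
relevant: ✗, unused: y, x, u — weakening required
unrestricted: ✓, simply typable at T1; W, C, E all held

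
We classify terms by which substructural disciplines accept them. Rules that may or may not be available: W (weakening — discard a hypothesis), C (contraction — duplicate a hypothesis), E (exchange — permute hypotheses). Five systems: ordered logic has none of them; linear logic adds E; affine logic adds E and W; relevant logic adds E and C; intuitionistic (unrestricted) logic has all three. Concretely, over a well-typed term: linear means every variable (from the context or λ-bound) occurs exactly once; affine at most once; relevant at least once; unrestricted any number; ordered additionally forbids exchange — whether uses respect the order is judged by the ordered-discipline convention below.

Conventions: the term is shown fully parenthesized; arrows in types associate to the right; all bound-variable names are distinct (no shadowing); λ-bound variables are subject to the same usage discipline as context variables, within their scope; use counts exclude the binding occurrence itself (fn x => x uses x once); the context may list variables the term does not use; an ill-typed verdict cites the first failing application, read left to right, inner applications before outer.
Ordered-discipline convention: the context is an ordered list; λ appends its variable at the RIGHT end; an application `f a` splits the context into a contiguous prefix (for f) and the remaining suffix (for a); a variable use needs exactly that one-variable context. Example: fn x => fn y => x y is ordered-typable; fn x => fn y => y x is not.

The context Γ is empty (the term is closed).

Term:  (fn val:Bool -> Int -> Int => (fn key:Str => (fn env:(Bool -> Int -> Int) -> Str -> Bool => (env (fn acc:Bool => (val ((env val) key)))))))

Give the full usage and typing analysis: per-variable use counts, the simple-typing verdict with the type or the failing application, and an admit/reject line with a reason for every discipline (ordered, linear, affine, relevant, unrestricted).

counts: val [bound]: 2×, key [bound]: 1×, env [bound]: 2×, acc [bound]: 0×
uses in reading order: env, val, env, val, key
typing: well-typed at (Bool -> Int -> Int) -> Str -> ((Bool -> Int -> Int) -> Str -> Bool) -> Str -> Bool
ordered ✗ (needs contraction — val ×2, env ×2; acc never used (weakening))
linear ✗ (needs contraction — val ×2, env ×2; acc never used (weakening))
affine ✗ (needs contraction — val ×2, env ×2)
relevant ✗ (acc never used (weakening))
unrestricted ✓ (typability at (Bool -> Int -> Int) -> Str -> ((Bool -> Int -> Int) -> Str -> Bool) -> Str -> Bool is all that's needed)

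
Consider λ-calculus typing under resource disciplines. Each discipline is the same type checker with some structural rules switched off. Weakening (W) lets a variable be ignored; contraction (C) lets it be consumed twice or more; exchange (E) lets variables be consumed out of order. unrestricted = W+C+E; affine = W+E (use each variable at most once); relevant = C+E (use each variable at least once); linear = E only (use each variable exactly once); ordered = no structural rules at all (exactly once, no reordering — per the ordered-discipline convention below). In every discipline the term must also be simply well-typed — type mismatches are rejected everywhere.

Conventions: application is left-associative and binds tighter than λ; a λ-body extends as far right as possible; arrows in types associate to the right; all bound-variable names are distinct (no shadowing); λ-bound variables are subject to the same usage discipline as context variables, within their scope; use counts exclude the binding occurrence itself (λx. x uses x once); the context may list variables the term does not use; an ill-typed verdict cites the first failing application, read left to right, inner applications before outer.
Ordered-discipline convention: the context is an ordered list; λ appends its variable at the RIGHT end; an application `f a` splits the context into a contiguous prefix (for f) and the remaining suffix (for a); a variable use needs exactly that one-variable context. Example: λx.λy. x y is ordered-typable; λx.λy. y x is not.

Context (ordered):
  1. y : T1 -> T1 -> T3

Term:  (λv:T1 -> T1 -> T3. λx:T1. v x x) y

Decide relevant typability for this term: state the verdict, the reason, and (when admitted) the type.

yes — none of y, v, x goes unused; term : T1 -> T3
use counts: y ×1; v (bound) ×1; x (bound) ×2
uses in reading order: v, x, x, y
typing: the term checks, with type T1 -> T3
all disciplines: ordered ✗, linear ✗, affine ✗, relevant ✓, unrestricted ✓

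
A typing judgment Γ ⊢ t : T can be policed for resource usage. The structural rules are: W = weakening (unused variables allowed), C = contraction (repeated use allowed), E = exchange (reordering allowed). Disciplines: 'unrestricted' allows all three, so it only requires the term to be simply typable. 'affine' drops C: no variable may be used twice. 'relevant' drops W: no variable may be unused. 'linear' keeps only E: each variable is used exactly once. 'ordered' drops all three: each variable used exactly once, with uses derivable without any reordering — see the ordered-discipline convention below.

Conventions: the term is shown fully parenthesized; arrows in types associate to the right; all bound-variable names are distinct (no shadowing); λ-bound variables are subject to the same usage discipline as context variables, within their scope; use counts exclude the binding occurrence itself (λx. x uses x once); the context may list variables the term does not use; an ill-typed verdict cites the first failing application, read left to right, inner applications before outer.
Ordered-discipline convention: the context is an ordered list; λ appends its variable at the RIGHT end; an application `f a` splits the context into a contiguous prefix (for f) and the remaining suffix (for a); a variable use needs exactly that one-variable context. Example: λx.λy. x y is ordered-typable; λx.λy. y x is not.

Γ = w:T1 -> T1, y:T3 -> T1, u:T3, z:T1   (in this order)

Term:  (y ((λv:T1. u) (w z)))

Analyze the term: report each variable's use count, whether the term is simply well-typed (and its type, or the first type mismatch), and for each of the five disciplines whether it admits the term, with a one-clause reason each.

variable uses: w: 1×, y: 1×, u: 1×, z: 1×, v (bound): 0×
left-to-right use order: y, u, w, z
typing: well-typed — term : T1
ordered ✗ (v never used (weakening))
linear ✗ (v never used (weakening))
affine ✓ (at most one use each (w, y, u, z, v))
relevant ✗ (v never used (weakening))
unrestricted ✓ (simply typable at T1; W, C, E all held)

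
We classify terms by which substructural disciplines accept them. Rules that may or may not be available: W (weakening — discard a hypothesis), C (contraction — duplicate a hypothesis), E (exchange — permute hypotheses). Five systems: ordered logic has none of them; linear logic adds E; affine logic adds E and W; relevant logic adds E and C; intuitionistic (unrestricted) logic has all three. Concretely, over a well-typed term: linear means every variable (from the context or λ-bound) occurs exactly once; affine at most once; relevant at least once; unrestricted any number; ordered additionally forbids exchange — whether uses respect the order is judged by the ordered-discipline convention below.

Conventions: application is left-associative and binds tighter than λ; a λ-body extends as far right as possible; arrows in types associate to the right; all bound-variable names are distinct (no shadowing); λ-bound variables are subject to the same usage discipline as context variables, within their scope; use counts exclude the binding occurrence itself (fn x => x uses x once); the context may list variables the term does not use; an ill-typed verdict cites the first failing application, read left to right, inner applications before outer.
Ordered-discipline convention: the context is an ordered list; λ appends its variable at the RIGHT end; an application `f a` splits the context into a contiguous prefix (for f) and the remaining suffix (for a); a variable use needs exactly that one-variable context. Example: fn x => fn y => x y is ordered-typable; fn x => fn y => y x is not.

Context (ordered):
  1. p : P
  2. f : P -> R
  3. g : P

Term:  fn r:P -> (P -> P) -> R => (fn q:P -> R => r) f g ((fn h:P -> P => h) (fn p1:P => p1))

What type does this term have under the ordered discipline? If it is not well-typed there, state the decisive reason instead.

not well-typed under ordered — needs weakening: p, q unused
use counts: p ×0; f ×1; g ×1; r (bound) ×1; q (bound) ×0; h (bound) ×1; p1 (bound) ×1
order of uses: r, f, g, h, p1
typing: well-typed at (P -> (P -> P) -> R) -> R
per-discipline verdicts: ordered ✗; linear ✗; affine ✓; relevant ✗; unrestricted ✓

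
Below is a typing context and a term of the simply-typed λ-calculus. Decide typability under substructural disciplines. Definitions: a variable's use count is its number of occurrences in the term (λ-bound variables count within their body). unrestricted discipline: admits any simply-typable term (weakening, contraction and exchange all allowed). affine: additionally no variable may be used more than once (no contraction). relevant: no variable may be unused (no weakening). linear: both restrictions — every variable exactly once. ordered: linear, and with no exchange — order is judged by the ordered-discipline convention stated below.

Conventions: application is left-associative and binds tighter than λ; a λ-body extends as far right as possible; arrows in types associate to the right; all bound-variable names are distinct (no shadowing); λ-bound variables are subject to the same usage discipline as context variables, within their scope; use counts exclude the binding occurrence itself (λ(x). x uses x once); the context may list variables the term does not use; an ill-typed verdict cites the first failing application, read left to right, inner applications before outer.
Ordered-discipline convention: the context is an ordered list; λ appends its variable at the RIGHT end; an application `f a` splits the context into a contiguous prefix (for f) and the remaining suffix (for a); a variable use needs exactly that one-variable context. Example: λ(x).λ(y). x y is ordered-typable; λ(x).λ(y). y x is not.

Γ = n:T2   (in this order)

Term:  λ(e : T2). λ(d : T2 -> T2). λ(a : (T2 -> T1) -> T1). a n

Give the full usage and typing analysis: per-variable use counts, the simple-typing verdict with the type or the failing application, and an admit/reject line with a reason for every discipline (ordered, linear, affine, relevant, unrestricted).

variable uses: n ×1; e [bound] ×0; d [bound] ×0; a [bound] ×1
use order (left to right): a, n
typing: ill-typed: an application expects T2 -> T1 but receives T2
ordered: ✗ — fails simple typing
linear: ✗ — a type mismatch blocks all five
affine: ✗ — the type mismatch rejects it
relevant: ✗ — not simply typable
unrestricted: ✗ — fails simple typing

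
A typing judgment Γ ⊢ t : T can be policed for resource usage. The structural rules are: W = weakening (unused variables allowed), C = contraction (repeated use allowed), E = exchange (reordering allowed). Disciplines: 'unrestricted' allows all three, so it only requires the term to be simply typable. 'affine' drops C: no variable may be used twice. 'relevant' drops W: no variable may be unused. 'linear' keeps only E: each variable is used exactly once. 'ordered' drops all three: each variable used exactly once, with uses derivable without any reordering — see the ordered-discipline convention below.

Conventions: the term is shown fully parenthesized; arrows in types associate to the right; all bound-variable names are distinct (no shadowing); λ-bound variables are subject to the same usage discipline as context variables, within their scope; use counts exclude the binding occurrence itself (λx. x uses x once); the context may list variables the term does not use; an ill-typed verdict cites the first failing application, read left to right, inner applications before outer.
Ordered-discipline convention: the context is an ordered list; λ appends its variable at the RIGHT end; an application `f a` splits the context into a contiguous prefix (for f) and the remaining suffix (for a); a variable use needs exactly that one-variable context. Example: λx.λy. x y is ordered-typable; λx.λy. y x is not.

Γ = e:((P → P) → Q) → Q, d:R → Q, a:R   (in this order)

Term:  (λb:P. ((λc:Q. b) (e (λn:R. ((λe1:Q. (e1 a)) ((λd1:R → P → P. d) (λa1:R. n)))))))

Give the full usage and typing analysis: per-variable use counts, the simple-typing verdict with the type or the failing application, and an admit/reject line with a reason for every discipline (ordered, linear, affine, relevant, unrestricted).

use counts: e ×1, d ×1, a ×1, b (λ-bound) ×1, c (λ-bound) ×0, n (λ-bound) ×1, e1 (λ-bound) ×1, d1 (λ-bound) ×0, a1 (λ-bound) ×0
uses in reading order: b, e, e1, a, d, n
typing: ill-typed: can't apply a value of type Q
ordered: ✗ — the type mismatch rejects it
linear: ✗ — not simply typable
affine: ✗ — fails simple typing
relevant: ✗ — a type mismatch blocks all five
unrestricted: ✗ — the type mismatch rejects it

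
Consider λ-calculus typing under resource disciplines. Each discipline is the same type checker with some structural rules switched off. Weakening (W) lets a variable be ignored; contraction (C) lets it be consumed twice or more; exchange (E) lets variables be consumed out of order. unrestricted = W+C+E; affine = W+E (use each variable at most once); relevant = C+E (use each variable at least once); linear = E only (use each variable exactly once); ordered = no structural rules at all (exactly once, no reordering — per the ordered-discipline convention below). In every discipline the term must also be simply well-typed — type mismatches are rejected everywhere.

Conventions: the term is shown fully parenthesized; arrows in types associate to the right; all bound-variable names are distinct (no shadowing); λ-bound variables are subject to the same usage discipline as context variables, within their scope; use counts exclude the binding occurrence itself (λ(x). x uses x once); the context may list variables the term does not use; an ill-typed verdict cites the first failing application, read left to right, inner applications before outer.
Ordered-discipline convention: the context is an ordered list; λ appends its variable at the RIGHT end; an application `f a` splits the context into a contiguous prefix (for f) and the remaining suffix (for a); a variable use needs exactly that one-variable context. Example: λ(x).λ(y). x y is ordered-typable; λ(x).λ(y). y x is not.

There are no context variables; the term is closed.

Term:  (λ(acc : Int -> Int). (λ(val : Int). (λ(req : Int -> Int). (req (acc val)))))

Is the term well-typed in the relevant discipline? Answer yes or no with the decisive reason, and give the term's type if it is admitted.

yes — every one of acc, val, req appears; term : (Int -> Int) -> Int -> (Int -> Int) -> Int
use counts: acc [bound]=1, val [bound]=1, req [bound]=1
use order (left to right): req, acc, val
typing: ✓ — (Int -> Int) -> Int -> (Int -> Int) -> Int
all disciplines: ordered ✗, linear ✓, affine ✓, relevant ✓, unrestricted ✓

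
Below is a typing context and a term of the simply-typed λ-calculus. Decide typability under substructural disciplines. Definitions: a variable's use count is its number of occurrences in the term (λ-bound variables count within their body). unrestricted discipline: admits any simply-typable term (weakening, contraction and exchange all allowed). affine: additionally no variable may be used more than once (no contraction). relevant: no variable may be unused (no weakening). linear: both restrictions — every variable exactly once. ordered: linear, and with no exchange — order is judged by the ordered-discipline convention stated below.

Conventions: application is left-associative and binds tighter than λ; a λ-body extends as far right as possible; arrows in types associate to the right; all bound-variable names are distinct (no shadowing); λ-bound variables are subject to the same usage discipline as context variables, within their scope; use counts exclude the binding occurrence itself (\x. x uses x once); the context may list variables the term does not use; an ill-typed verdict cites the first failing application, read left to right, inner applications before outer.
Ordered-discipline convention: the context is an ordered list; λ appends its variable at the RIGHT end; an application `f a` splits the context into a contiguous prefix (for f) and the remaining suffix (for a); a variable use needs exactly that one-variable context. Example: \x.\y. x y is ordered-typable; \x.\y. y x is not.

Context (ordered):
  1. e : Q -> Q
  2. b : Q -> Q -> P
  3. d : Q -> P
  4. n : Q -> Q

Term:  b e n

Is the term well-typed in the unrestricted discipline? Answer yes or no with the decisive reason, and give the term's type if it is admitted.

no — not simply typable
counts: e: 1×, b: 1×, d: 0×, n: 1×
uses in reading order: b, e, n
typing: ill-typed: argument of type Q -> Q where Q is required
per-discipline verdicts: ordered ✗ · linear ✗ · affine ✗ · relevant ✗ · unrestricted ✗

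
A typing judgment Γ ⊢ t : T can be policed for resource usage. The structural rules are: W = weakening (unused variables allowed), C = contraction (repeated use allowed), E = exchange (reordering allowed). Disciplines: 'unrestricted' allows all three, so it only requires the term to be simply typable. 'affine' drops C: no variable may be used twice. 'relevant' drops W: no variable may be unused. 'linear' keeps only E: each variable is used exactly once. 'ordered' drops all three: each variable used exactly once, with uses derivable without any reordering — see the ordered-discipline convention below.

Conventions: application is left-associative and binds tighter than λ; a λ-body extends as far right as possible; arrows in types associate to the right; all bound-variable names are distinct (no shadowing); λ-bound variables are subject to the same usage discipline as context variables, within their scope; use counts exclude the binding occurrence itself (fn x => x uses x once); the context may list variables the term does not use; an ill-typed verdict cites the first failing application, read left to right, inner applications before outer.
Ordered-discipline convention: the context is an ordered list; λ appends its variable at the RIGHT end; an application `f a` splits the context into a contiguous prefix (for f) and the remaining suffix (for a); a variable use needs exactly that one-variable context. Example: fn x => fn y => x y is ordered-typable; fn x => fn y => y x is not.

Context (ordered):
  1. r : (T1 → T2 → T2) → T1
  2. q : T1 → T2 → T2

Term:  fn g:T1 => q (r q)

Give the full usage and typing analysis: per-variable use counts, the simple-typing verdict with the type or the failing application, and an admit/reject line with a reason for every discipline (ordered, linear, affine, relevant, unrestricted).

usage: r=1; q=2; g (bound)=0
left-to-right use order: q, r, q
typing: well-typed at T1 → T2 → T2
ordered: ✗ — q ×2 used more than once (contraction); g left unused
linear: ✗ — q ×2 used more than once (contraction); g left unused
affine: ✗ — q ×2 used more than once (contraction)
relevant: ✗ — g left unused
unrestricted: ✓ — well-typed at T1 → T2 → T2; no restrictions here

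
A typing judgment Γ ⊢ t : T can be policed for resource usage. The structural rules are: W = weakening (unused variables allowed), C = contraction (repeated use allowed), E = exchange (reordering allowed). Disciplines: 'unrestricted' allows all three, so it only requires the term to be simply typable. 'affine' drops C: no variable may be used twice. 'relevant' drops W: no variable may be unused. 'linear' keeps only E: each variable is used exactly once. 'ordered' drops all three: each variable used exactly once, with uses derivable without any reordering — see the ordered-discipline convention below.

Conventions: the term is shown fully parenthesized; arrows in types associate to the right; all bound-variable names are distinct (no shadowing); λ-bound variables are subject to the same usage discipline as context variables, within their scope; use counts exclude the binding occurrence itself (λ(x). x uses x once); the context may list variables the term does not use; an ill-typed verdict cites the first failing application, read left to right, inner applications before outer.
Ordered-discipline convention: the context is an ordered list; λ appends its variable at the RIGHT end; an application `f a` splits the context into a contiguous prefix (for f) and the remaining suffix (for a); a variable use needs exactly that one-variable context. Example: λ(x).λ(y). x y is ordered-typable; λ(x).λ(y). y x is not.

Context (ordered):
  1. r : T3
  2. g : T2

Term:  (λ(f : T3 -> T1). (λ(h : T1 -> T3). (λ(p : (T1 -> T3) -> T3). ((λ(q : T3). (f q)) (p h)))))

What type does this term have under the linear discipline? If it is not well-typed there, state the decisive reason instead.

not well-typed under linear — r, g never used (weakening)
use counts: r ×0, g ×0, f [bound] ×1, h [bound] ×1, p [bound] ×1, q [bound] ×1
use order (left to right): f, q, p, h
typing: the term checks, with type (T3 -> T1) -> (T1 -> T3) -> ((T1 -> T3) -> T3) -> T1
per-discipline verdicts: ordered ✗ · linear ✗ · affine ✓ · relevant ✗ · unrestricted ✓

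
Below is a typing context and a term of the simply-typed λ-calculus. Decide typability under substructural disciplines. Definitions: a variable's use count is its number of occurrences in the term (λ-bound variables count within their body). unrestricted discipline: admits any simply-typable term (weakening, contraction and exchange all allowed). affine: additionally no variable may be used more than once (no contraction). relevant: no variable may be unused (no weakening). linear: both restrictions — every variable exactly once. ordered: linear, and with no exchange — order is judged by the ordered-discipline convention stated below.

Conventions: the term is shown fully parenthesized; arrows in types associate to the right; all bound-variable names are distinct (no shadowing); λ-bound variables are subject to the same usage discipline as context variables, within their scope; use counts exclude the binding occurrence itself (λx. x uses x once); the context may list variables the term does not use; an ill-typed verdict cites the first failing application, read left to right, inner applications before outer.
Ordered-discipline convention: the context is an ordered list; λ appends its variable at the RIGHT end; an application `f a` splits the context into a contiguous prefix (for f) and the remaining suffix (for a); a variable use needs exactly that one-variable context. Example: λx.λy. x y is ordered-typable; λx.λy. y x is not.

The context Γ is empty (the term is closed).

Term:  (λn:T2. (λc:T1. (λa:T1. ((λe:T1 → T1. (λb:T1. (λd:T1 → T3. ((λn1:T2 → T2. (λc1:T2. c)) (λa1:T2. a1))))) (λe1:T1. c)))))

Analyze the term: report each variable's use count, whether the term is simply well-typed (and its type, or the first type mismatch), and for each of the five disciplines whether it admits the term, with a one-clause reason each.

counts: n (bound): 0, c (bound): 2, a (bound): 0, e (bound): 0, b (bound): 0, d (bound): 0, n1 (bound): 0, c1 (bound): 0, a1 (bound): 1, e1 (bound): 0
uses in reading order: c, a1, c
typing: well-typed at T2 → T1 → T1 → T1 → (T1 → T3) → T2 → T1
ordered ✗ (uses contraction: c ×2; unused: n, a, e, b, d, n1, c1, e1 — weakening required)
linear ✗ (uses contraction: c ×2; unused: n, a, e, b, d, n1, c1, e1 — weakening required)
affine ✗ (uses contraction: c ×2)
relevant ✗ (unused: n, a, e, b, d, n1, c1, e1 — weakening required)
unrestricted ✓ (simply typable at T2 → T1 → T1 → T1 → (T1 → T3) → T2 → T1; W, C, E all held)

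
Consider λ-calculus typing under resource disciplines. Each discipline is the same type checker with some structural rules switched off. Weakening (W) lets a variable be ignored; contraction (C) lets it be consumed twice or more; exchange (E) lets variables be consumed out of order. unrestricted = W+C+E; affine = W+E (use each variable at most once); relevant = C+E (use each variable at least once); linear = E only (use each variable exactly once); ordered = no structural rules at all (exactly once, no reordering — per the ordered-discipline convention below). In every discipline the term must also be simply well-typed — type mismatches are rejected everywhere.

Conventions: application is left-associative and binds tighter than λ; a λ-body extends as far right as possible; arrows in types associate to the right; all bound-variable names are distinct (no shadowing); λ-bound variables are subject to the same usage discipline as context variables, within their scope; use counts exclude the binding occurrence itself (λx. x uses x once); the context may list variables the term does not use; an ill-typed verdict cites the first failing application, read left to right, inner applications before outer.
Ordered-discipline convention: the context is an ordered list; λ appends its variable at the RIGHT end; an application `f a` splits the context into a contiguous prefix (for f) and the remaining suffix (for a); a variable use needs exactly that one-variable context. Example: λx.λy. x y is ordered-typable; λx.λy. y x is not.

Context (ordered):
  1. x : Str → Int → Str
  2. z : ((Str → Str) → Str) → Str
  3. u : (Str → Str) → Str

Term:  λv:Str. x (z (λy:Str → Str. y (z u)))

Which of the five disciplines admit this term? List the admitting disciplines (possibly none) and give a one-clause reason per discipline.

admitted in: unrestricted
use counts: x=1, z=2, u=1, v [bound]=0, y [bound]=1
order of uses: x, z, y, z, u
typing: well-typed — term : Str → Int → Str
ordered: ✗ — repeated use of z ×2; v never used (weakening)
linear: ✗ — repeated use of z ×2; v never used (weakening)
affine: ✗ — repeated use of z ×2
relevant: ✗ — v never used (weakening)
unrestricted: ✓ — typability at Str → Int → Str is all that's needed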